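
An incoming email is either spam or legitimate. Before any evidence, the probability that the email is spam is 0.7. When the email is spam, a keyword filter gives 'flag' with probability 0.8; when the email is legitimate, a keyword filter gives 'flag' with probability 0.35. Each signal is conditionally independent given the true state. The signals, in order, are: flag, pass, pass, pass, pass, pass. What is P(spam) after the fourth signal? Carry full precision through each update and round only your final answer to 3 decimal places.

0.134

Each posterior becomes the prior for the next update.
After 'flag': P(spam) = 0.8·0.7000 / (0.8·0.7000 + 0.35·0.3000) ≈ 0.8421
After 'pass': P(spam) = 0.2·0.8421 / (0.2·0.8421 + 0.65·0.1579) ≈ 0.6214
After 'pass': P(spam) = 0.2·0.6214 / (0.2·0.6214 + 0.65·0.3786) ≈ 0.3355
After 'pass': P(spam) = 0.2·0.3355 / (0.2·0.3355 + 0.65·0.6645) ≈ 0.1345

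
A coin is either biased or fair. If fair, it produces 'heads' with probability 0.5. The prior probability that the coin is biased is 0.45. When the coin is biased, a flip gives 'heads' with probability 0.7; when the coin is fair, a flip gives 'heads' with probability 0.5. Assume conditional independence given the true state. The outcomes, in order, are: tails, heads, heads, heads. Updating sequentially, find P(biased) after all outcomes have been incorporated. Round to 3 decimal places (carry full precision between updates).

After 'tails': P(biased) = 0.3·0.4500 / (0.3·0.4500 + 0.5·0.5500) ≈ 0.3293
After 'heads': P(biased) = 0.7·0.3293 / (0.7·0.3293 + 0.5·0.6707) ≈ 0.4073
After 'heads': P(biased) = 0.7·0.4073 / (0.7·0.4073 + 0.5·0.5927) ≈ 0.4904
After 'heads': P(biased) = 0.7·0.4904 / (0.7·0.4904 + 0.5·0.5096) ≈ 0.5739

0.574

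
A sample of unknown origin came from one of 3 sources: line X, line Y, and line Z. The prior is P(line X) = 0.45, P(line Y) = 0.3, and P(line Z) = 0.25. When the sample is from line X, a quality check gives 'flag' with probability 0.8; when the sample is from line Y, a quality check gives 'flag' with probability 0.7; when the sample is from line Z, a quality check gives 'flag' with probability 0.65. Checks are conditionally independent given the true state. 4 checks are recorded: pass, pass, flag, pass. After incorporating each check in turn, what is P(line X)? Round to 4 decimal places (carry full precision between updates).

After 'pass': normaliser = 0.2·0.4500 + 0.3·0.3000 + 0.35·0.2500; P(line X) ≈ 0.3364, P(line Y) ≈ 0.3364, P(line Z) ≈ 0.3271
After 'pass': normaliser = 0.2·0.3364 + 0.3·0.3364 + 0.35·0.3271; P(line X) ≈ 0.2380, P(line Y) ≈ 0.3570, P(line Z) ≈ 0.4050
After 'flag': normaliser = 0.8·0.2380 + 0.7·0.3570 + 0.65·0.4050; P(line X) ≈ 0.2706, P(line Y) ≈ 0.3552, P(line Z) ≈ 0.3741
After 'pass': normaliser = 0.2·0.2706 + 0.3·0.3552 + 0.35·0.3741; P(line X) ≈ 0.1856, P(line Y) ≈ 0.3654, P(line Z) ≈ 0.4490

0.1856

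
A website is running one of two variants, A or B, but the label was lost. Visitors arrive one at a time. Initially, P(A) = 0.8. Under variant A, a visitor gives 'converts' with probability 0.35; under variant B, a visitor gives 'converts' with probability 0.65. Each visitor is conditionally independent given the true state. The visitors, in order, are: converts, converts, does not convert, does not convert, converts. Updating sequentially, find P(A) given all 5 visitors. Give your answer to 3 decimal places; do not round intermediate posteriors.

After 'converts': P(A) = 0.35·0.8000 / (0.35·0.8000 + 0.65·0.2000) ≈ 0.6829
After 'converts': P(A) = 0.35·0.6829 / (0.35·0.6829 + 0.65·0.3171) ≈ 0.5370
After 'does not convert': P(A) = 0.65·0.5370 / (0.65·0.5370 + 0.35·0.4630) ≈ 0.6829
After 'does not convert': P(A) = 0.65·0.6829 / (0.65·0.6829 + 0.35·0.3171) ≈ 0.8000
After 'converts': P(A) = 0.35·0.8000 / (0.35·0.8000 + 0.65·0.2000) ≈ 0.6829

0.683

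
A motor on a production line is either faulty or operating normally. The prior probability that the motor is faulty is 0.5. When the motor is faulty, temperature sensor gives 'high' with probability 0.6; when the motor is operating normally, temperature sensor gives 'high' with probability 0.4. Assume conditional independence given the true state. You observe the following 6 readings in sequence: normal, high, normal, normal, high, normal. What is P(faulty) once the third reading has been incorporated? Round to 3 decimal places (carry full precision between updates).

After 'normal': P(faulty) = 0.4·0.5000 / (0.4·0.5000 + 0.6·0.5000) ≈ 0.4000
After 'high': P(faulty) = 0.6·0.4000 / (0.6·0.4000 + 0.4·0.6000) ≈ 0.5000
After 'normal': P(faulty) = 0.4·0.5000 / (0.4·0.5000 + 0.6·0.5000) ≈ 0.4000

0.400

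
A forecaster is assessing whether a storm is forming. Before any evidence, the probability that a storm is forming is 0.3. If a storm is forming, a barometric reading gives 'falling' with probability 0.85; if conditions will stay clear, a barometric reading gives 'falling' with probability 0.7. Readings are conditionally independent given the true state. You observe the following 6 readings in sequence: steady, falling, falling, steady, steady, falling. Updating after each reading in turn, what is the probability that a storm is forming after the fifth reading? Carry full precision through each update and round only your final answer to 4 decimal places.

0.0732

Each posterior becomes the prior for the next update.
After 'steady': P(storm) = 0.15·0.3000 / (0.15·0.3000 + 0.3·0.7000) ≈ 0.1765
After 'falling': P(storm) = 0.85·0.1765 / (0.85·0.1765 + 0.7·0.8235) ≈ 0.2065
After 'falling': P(storm) = 0.85·0.2065 / (0.85·0.2065 + 0.7·0.7935) ≈ 0.2401
After 'steady': P(storm) = 0.15·0.2401 / (0.15·0.2401 + 0.3·0.7599) ≈ 0.1364
After 'steady': P(storm) = 0.15·0.1364 / (0.15·0.1364 + 0.3·0.8636) ≈ 0.0732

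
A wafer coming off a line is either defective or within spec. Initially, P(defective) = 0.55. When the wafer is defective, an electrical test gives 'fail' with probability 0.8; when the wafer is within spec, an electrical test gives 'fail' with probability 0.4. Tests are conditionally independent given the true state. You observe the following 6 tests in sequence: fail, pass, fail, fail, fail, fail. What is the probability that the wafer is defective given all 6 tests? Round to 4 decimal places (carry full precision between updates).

0.9288

After 'fail': P(defective) = 0.8·0.5500 / (0.8·0.5500 + 0.4·0.4500) ≈ 0.7097
After 'pass': P(defective) = 0.2·0.7097 / (0.2·0.7097 + 0.6·0.2903) ≈ 0.4490
After 'fail': P(defective) = 0.8·0.4490 / (0.8·0.4490 + 0.4·0.5510) ≈ 0.6197
After 'fail': P(defective) = 0.8·0.6197 / (0.8·0.6197 + 0.4·0.3803) ≈ 0.7652
After 'fail': P(defective) = 0.8·0.7652 / (0.8·0.7652 + 0.4·0.2348) ≈ 0.8670
After 'fail': P(defective) = 0.8·0.8670 / (0.8·0.8670 + 0.4·0.1330) ≈ 0.9288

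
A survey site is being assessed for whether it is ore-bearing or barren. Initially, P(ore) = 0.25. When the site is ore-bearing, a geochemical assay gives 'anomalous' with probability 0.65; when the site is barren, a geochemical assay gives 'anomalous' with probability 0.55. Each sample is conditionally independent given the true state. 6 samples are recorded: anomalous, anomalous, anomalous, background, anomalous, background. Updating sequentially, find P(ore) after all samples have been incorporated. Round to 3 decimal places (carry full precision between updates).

Each posterior becomes the prior for the next update.
After 'anomalous': P(ore) = 0.65·0.2500 / (0.65·0.2500 + 0.55·0.7500) ≈ 0.2826
After 'anomalous': P(ore) = 0.65·0.2826 / (0.65·0.2826 + 0.55·0.7174) ≈ 0.3177
After 'anomalous': P(ore) = 0.65·0.3177 / (0.65·0.3177 + 0.55·0.6823) ≈ 0.3549
After 'background': P(ore) = 0.35·0.3549 / (0.35·0.3549 + 0.45·0.6451) ≈ 0.2997
After 'anomalous': P(ore) = 0.65·0.2997 / (0.65·0.2997 + 0.55·0.7003) ≈ 0.3359
After 'background': P(ore) = 0.35·0.3359 / (0.35·0.3359 + 0.45·0.6641) ≈ 0.2823

0.282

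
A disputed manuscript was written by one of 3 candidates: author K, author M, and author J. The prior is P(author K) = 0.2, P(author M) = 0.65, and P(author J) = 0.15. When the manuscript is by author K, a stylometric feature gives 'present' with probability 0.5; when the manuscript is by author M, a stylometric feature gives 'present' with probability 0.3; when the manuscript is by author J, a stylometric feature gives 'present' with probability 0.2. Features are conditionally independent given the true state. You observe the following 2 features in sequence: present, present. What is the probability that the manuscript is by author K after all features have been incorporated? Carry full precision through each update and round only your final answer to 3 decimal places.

Apply Bayes' rule sequentially, carrying P(author K) forward.
After 'present': normaliser = 0.5·0.2000 + 0.3·0.6500 + 0.2·0.1500; P(author K) ≈ 0.3077, P(author M) ≈ 0.6000, P(author J) ≈ 0.0923
After 'present': normaliser = 0.5·0.3077 + 0.3·0.6000 + 0.2·0.0923; P(author K) ≈ 0.4367, P(author M) ≈ 0.5109, P(author J) ≈ 0.0524

0.437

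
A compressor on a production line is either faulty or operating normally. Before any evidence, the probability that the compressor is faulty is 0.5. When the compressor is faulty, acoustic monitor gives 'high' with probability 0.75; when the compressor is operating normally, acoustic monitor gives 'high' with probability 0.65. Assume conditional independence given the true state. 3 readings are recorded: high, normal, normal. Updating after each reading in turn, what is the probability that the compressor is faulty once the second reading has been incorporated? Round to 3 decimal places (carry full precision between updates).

0.452

Each posterior becomes the prior for the next update.
After 'high': P(faulty) = 0.75·0.5000 / (0.75·0.5000 + 0.65·0.5000) ≈ 0.5357
After 'normal': P(faulty) = 0.25·0.5357 / (0.25·0.5357 + 0.35·0.4643) ≈ 0.4518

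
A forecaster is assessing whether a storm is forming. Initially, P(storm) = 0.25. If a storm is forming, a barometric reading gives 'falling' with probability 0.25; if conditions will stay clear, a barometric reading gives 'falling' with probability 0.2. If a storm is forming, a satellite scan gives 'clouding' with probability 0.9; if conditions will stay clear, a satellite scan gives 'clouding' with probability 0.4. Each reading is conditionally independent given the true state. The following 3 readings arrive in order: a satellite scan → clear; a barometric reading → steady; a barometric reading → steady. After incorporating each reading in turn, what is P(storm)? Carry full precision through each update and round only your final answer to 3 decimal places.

0.047

After a satellite scan='clear': P(storm) = 0.1·0.2500 / (0.1·0.2500 + 0.6·0.7500) ≈ 0.0526
After a barometric reading='steady': P(storm) = 0.75·0.0526 / (0.75·0.0526 + 0.8·0.9474) ≈ 0.0495
After a barometric reading='steady': P(storm) = 0.75·0.0495 / (0.75·0.0495 + 0.8·0.9505) ≈ 0.0466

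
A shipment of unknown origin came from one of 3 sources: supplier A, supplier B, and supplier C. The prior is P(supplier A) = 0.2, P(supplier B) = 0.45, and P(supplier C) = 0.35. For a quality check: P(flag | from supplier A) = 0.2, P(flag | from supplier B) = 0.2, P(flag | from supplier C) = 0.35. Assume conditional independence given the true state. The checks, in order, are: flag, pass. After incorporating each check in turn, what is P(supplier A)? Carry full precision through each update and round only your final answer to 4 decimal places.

0.1743

After 'flag': normaliser = 0.2·0.2000 + 0.2·0.4500 + 0.35·0.3500; P(supplier A) ≈ 0.1584, P(supplier B) ≈ 0.3564, P(supplier C) ≈ 0.4851
After 'pass': normaliser = 0.8·0.1584 + 0.8·0.3564 + 0.65·0.4851; P(supplier A) ≈ 0.1743, P(supplier B) ≈ 0.3921, P(supplier C) ≈ 0.4336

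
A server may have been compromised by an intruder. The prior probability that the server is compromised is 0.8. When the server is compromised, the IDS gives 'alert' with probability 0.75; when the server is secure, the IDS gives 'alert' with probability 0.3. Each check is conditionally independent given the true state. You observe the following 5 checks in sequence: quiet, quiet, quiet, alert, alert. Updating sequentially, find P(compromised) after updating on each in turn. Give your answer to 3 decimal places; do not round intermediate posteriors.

0.532

After 'quiet': P(compromised) = 0.25·0.8000 / (0.25·0.8000 + 0.7·0.2000) ≈ 0.5882
After 'quiet': P(compromised) = 0.25·0.5882 / (0.25·0.5882 + 0.7·0.4118) ≈ 0.3378
After 'quiet': P(compromised) = 0.25·0.3378 / (0.25·0.3378 + 0.7·0.6622) ≈ 0.1541
After 'alert': P(compromised) = 0.75·0.1541 / (0.75·0.1541 + 0.3·0.8459) ≈ 0.3130
After 'alert': P(compromised) = 0.75·0.3130 / (0.75·0.3130 + 0.3·0.6870) ≈ 0.5325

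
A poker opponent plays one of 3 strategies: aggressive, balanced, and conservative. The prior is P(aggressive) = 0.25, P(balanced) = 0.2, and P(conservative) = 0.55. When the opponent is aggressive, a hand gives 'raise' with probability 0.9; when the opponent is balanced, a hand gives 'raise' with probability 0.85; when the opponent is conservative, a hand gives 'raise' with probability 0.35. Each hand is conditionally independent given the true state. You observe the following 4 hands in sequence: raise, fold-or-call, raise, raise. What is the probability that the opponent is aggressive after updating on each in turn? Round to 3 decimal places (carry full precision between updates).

After 'raise': normaliser = 0.9·0.2500 + 0.85·0.2000 + 0.35·0.5500; P(aggressive) ≈ 0.3830, P(balanced) ≈ 0.2894, P(conservative) ≈ 0.3277
After 'fold-or-call': normaliser = 0.1·0.3830 + 0.15·0.2894 + 0.65·0.3277; P(aggressive) ≈ 0.1300, P(balanced) ≈ 0.1473, P(conservative) ≈ 0.7227
After 'raise': normaliser = 0.9·0.1300 + 0.85·0.1473 + 0.35·0.7227; P(aggressive) ≈ 0.2362, P(balanced) ≈ 0.2529, P(conservative) ≈ 0.5109
After 'raise': normaliser = 0.9·0.2362 + 0.85·0.2529 + 0.35·0.5109; P(aggressive) ≈ 0.3506, P(balanced) ≈ 0.3545, P(conservative) ≈ 0.2949

0.351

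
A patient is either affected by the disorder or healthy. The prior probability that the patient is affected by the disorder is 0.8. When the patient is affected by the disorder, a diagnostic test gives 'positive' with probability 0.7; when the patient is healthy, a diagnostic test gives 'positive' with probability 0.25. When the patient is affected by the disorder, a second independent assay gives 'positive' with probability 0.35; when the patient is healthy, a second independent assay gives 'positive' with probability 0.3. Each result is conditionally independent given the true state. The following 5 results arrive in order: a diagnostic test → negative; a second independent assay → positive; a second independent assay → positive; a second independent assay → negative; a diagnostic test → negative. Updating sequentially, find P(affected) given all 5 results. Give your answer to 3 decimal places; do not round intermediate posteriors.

0.447

Each posterior becomes the prior for the next update.
After a diagnostic test='negative': P(affected) = 0.3·0.8000 / (0.3·0.8000 + 0.75·0.2000) ≈ 0.6154
After a second independent assay='positive': P(affected) = 0.35·0.6154 / (0.35·0.6154 + 0.3·0.3846) ≈ 0.6512
After a second independent assay='positive': P(affected) = 0.35·0.6512 / (0.35·0.6512 + 0.3·0.3488) ≈ 0.6853
After a second independent assay='negative': P(affected) = 0.65·0.6853 / (0.65·0.6853 + 0.7·0.3147) ≈ 0.6691
After a diagnostic test='negative': P(affected) = 0.3·0.6691 / (0.3·0.6691 + 0.75·0.3309) ≈ 0.4472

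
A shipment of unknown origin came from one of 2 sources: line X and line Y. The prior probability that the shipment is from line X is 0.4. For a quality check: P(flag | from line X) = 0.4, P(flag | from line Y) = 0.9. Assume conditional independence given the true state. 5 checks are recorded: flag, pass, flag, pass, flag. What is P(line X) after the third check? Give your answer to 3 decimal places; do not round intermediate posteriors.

Each posterior becomes the prior for the next update.
After 'flag': P(line X) = 0.4·0.4000 / (0.4·0.4000 + 0.9·0.6000) ≈ 0.2286
After 'pass': P(line X) = 0.6·0.2286 / (0.6·0.2286 + 0.1·0.7714) ≈ 0.6400
After 'flag': P(line X) = 0.4·0.6400 / (0.4·0.6400 + 0.9·0.3600) ≈ 0.4414

0.441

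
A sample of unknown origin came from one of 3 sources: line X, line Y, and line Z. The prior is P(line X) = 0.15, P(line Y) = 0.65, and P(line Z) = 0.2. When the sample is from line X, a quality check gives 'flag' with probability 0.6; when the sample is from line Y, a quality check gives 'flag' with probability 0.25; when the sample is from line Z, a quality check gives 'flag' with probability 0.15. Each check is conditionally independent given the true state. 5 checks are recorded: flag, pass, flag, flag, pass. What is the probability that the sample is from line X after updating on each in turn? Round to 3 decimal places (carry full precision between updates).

After 'flag': normaliser = 0.6·0.1500 + 0.25·0.6500 + 0.15·0.2000; P(line X) ≈ 0.3186, P(line Y) ≈ 0.5752, P(line Z) ≈ 0.1062
After 'pass': normaliser = 0.4·0.3186 + 0.75·0.5752 + 0.85·0.1062; P(line X) ≈ 0.1963, P(line Y) ≈ 0.6646, P(line Z) ≈ 0.1391
After 'flag': normaliser = 0.6·0.1963 + 0.25·0.6646 + 0.15·0.1391; P(line X) ≈ 0.3864, P(line Y) ≈ 0.5451, P(line Z) ≈ 0.0684
After 'flag': normaliser = 0.6·0.3864 + 0.25·0.5451 + 0.15·0.0684; P(line X) ≈ 0.6127, P(line Y) ≈ 0.3601, P(line Z) ≈ 0.0271
After 'pass': normaliser = 0.4·0.6127 + 0.75·0.3601 + 0.85·0.0271; P(line X) ≈ 0.4554, P(line Y) ≈ 0.5018, P(line Z) ≈ 0.0428

0.455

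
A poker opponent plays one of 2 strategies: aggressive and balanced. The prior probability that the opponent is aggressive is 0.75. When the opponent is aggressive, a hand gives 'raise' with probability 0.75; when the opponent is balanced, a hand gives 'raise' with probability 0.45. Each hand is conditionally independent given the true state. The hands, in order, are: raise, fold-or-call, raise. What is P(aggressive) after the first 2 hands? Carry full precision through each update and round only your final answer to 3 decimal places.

After 'raise': P(aggressive) = 0.75·0.7500 / (0.75·0.7500 + 0.45·0.2500) ≈ 0.8333
After 'fold-or-call': P(aggressive) = 0.25·0.8333 / (0.25·0.8333 + 0.55·0.1667) ≈ 0.6944

0.694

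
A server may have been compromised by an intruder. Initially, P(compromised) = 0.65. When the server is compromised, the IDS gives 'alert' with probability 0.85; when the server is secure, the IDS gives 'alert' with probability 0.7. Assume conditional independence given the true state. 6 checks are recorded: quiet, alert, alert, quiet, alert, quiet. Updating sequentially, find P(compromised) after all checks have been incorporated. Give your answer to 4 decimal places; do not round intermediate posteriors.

After 'quiet': P(compromised) = 0.15·0.6500 / (0.15·0.6500 + 0.3·0.3500) ≈ 0.4815
After 'alert': P(compromised) = 0.85·0.4815 / (0.85·0.4815 + 0.7·0.5185) ≈ 0.5300
After 'alert': P(compromised) = 0.85·0.5300 / (0.85·0.5300 + 0.7·0.4700) ≈ 0.5779
After 'quiet': P(compromised) = 0.15·0.5779 / (0.15·0.5779 + 0.3·0.4221) ≈ 0.4064
After 'alert': P(compromised) = 0.85·0.4064 / (0.85·0.4064 + 0.7·0.5936) ≈ 0.4539
After 'quiet': P(compromised) = 0.15·0.4539 / (0.15·0.4539 + 0.3·0.5461) ≈ 0.2936

0.2936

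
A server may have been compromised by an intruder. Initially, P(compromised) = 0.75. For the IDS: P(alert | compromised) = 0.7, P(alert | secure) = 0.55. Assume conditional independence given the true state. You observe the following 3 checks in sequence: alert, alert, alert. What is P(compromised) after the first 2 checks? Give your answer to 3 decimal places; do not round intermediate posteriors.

After 'alert': P(compromised) = 0.7·0.7500 / (0.7·0.7500 + 0.55·0.2500) ≈ 0.7925
After 'alert': P(compromised) = 0.7·0.7925 / (0.7·0.7925 + 0.55·0.2075) ≈ 0.8293

0.829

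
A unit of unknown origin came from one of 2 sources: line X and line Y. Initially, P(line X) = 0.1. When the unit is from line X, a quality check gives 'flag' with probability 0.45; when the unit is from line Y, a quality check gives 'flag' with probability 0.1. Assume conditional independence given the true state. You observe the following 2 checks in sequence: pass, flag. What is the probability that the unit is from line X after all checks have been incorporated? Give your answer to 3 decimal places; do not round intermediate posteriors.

After 'pass': P(line X) = 0.55·0.1000 / (0.55·0.1000 + 0.9·0.9000) ≈ 0.0636
After 'flag': P(line X) = 0.45·0.0636 / (0.45·0.0636 + 0.1·0.9364) ≈ 0.2340

0.234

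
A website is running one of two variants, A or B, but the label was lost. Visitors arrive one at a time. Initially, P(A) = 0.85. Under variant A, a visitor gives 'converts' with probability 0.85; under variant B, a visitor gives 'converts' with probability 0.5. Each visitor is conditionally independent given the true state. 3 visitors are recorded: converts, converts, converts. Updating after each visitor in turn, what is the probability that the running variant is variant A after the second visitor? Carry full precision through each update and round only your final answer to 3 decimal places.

After 'converts': P(A) = 0.85·0.8500 / (0.85·0.8500 + 0.5·0.1500) ≈ 0.9060
After 'converts': P(A) = 0.85·0.9060 / (0.85·0.9060 + 0.5·0.0940) ≈ 0.9425

0.942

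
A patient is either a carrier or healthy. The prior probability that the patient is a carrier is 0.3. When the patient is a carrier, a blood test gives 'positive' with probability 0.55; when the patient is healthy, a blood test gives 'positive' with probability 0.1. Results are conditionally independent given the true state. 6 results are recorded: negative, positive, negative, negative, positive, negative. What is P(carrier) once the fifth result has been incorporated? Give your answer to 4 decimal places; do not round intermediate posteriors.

After 'negative': P(carrier) = 0.45·0.3000 / (0.45·0.3000 + 0.9·0.7000) ≈ 0.1765
After 'positive': P(carrier) = 0.55·0.1765 / (0.55·0.1765 + 0.1·0.8235) ≈ 0.5410
After 'negative': P(carrier) = 0.45·0.5410 / (0.45·0.5410 + 0.9·0.4590) ≈ 0.3708
After 'negative': P(carrier) = 0.45·0.3708 / (0.45·0.3708 + 0.9·0.6292) ≈ 0.2276
After 'positive': P(carrier) = 0.55·0.2276 / (0.55·0.2276 + 0.1·0.7724) ≈ 0.6184

0.6184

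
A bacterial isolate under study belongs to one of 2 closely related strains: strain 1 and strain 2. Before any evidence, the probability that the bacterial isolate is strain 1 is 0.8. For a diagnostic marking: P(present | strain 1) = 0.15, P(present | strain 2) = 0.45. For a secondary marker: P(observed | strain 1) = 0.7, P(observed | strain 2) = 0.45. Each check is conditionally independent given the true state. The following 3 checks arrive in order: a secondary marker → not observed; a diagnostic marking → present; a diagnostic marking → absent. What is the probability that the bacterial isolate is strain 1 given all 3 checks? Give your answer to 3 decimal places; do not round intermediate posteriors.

0.529

After a secondary marker='not observed': P(strain 1) = 0.3·0.8000 / (0.3·0.8000 + 0.55·0.2000) ≈ 0.6857
After a diagnostic marking='present': P(strain 1) = 0.15·0.6857 / (0.15·0.6857 + 0.45·0.3143) ≈ 0.4211
After a diagnostic marking='absent': P(strain 1) = 0.85·0.4211 / (0.85·0.4211 + 0.55·0.5789) ≈ 0.5292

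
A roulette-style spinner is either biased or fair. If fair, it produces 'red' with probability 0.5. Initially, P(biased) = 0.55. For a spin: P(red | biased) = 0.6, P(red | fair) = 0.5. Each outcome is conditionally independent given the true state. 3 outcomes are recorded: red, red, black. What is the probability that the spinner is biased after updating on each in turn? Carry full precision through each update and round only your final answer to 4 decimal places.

0.5847

After 'red': P(biased) = 0.6·0.5500 / (0.6·0.5500 + 0.5·0.4500) ≈ 0.5946
After 'red': P(biased) = 0.6·0.5946 / (0.6·0.5946 + 0.5·0.4054) ≈ 0.6377
After 'black': P(biased) = 0.4·0.6377 / (0.4·0.6377 + 0.5·0.3623) ≈ 0.5847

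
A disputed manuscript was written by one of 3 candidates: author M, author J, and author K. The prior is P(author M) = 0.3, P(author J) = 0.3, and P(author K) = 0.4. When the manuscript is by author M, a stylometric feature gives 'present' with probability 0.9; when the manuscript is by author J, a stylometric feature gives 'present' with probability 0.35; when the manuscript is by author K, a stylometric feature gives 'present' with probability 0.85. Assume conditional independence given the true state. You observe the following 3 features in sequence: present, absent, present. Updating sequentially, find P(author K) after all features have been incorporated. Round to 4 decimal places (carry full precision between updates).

After 'present': normaliser = 0.9·0.3000 + 0.35·0.3000 + 0.85·0.4000; P(author M) ≈ 0.3776, P(author J) ≈ 0.1469, P(author K) ≈ 0.4755
After 'absent': normaliser = 0.1·0.3776 + 0.65·0.1469 + 0.15·0.4755; P(author M) ≈ 0.1846, P(author J) ≈ 0.4667, P(author K) ≈ 0.3487
After 'present': normaliser = 0.9·0.1846 + 0.35·0.4667 + 0.85·0.3487; P(author M) ≈ 0.2655, P(author J) ≈ 0.2610, P(author K) ≈ 0.4736

0.4736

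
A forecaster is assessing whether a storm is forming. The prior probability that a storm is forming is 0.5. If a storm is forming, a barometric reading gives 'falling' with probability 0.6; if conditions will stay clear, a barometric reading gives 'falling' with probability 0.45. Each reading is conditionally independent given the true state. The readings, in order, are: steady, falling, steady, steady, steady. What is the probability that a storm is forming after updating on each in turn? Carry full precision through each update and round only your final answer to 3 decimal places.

After 'steady': P(storm) = 0.4·0.5000 / (0.4·0.5000 + 0.55·0.5000) ≈ 0.4211
After 'falling': P(storm) = 0.6·0.4211 / (0.6·0.4211 + 0.45·0.5789) ≈ 0.4923
After 'steady': P(storm) = 0.4·0.4923 / (0.4·0.4923 + 0.55·0.5077) ≈ 0.4136
After 'steady': P(storm) = 0.4·0.4136 / (0.4·0.4136 + 0.55·0.5864) ≈ 0.3390
After 'steady': P(storm) = 0.4·0.3390 / (0.4·0.3390 + 0.55·0.6610) ≈ 0.2717

0.272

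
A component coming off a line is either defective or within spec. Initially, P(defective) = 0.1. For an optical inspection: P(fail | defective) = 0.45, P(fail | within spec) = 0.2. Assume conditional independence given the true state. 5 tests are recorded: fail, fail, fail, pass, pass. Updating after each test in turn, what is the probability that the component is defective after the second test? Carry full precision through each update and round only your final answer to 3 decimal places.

After 'fail': P(defective) = 0.45·0.1000 / (0.45·0.1000 + 0.2·0.9000) ≈ 0.2000
After 'fail': P(defective) = 0.45·0.2000 / (0.45·0.2000 + 0.2·0.8000) ≈ 0.3600

0.360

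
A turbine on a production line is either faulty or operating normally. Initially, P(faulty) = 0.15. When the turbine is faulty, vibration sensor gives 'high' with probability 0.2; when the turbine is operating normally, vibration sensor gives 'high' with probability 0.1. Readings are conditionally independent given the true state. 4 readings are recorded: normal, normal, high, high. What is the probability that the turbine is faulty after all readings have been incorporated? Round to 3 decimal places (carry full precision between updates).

After 'normal': P(faulty) = 0.8·0.1500 / (0.8·0.1500 + 0.9·0.8500) ≈ 0.1356
After 'normal': P(faulty) = 0.8·0.1356 / (0.8·0.1356 + 0.9·0.8644) ≈ 0.1224
After 'high': P(faulty) = 0.2·0.1224 / (0.2·0.1224 + 0.1·0.8776) ≈ 0.2181
After 'high': P(faulty) = 0.2·0.2181 / (0.2·0.2181 + 0.1·0.7819) ≈ 0.3580

0.358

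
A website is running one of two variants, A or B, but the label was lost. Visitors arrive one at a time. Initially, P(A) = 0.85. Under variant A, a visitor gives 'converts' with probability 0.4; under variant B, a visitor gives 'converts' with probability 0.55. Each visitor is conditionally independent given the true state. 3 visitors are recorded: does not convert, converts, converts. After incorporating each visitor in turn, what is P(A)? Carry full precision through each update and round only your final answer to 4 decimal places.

After 'does not convert': P(A) = 0.6·0.8500 / (0.6·0.8500 + 0.45·0.1500) ≈ 0.8831
After 'converts': P(A) = 0.4·0.8831 / (0.4·0.8831 + 0.55·0.1169) ≈ 0.8460
After 'converts': P(A) = 0.4·0.8460 / (0.4·0.8460 + 0.55·0.1540) ≈ 0.7999

0.7999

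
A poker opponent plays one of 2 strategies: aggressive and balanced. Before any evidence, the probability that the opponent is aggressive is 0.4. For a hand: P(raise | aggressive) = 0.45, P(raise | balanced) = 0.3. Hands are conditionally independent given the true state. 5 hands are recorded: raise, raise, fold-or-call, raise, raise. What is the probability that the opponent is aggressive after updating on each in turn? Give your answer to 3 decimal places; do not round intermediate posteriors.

0.726

After 'raise': P(aggressive) = 0.45·0.4000 / (0.45·0.4000 + 0.3·0.6000) ≈ 0.5000
After 'raise': P(aggressive) = 0.45·0.5000 / (0.45·0.5000 + 0.3·0.5000) ≈ 0.6000
After 'fold-or-call': P(aggressive) = 0.55·0.6000 / (0.55·0.6000 + 0.7·0.4000) ≈ 0.5410
After 'raise': P(aggressive) = 0.45·0.5410 / (0.45·0.5410 + 0.3·0.4590) ≈ 0.6387
After 'raise': P(aggressive) = 0.45·0.6387 / (0.45·0.6387 + 0.3·0.3613) ≈ 0.7262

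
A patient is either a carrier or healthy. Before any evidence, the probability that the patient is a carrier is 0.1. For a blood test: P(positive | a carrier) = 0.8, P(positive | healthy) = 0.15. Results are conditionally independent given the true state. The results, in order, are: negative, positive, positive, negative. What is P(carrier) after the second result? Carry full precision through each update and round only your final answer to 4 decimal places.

Apply Bayes' rule sequentially, carrying P(carrier) forward.
After 'negative': P(carrier) = 0.2·0.1000 / (0.2·0.1000 + 0.85·0.9000) ≈ 0.0255
After 'positive': P(carrier) = 0.8·0.0255 / (0.8·0.0255 + 0.15·0.9745) ≈ 0.1224

0.1224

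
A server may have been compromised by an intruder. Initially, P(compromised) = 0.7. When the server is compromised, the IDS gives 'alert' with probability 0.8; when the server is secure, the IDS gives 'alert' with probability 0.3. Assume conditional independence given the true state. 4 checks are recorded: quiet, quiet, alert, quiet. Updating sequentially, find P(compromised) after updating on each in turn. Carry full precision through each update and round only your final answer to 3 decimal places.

0.127

Apply Bayes' rule sequentially, carrying P(compromised) forward.
After 'quiet': P(compromised) = 0.2·0.7000 / (0.2·0.7000 + 0.7·0.3000) ≈ 0.4000
After 'quiet': P(compromised) = 0.2·0.4000 / (0.2·0.4000 + 0.7·0.6000) ≈ 0.1600
After 'alert': P(compromised) = 0.8·0.1600 / (0.8·0.1600 + 0.3·0.8400) ≈ 0.3368
After 'quiet': P(compromised) = 0.2·0.3368 / (0.2·0.3368 + 0.7·0.6632) ≈ 0.1267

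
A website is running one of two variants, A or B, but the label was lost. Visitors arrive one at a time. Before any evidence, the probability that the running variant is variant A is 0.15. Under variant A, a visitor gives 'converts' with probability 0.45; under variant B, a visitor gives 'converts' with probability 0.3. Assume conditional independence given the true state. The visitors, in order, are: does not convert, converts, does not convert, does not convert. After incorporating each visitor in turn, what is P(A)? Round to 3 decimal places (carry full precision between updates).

0.114

After 'does not convert': P(A) = 0.55·0.1500 / (0.55·0.1500 + 0.7·0.8500) ≈ 0.1218
After 'converts': P(A) = 0.45·0.1218 / (0.45·0.1218 + 0.3·0.8782) ≈ 0.1722
After 'does not convert': P(A) = 0.55·0.1722 / (0.55·0.1722 + 0.7·0.8278) ≈ 0.1405
After 'does not convert': P(A) = 0.55·0.1405 / (0.55·0.1405 + 0.7·0.8595) ≈ 0.1138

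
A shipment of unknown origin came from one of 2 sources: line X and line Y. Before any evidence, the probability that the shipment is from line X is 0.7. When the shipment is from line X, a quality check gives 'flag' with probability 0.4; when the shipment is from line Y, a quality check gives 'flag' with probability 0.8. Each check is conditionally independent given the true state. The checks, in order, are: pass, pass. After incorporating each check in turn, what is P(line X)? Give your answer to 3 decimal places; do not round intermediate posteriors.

Apply Bayes' rule sequentially, carrying P(line X) forward.
After 'pass': P(line X) = 0.6·0.7000 / (0.6·0.7000 + 0.2·0.3000) ≈ 0.8750
After 'pass': P(line X) = 0.6·0.8750 / (0.6·0.8750 + 0.2·0.1250) ≈ 0.9545

0.955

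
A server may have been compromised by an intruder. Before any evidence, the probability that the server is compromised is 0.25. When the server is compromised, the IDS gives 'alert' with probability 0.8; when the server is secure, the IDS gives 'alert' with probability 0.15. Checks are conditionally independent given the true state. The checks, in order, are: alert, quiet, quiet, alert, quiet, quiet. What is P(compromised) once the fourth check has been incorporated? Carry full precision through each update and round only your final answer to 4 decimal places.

0.3442

Apply Bayes' rule sequentially, carrying P(compromised) forward.
After 'alert': P(compromised) = 0.8·0.2500 / (0.8·0.2500 + 0.15·0.7500) ≈ 0.6400
After 'quiet': P(compromised) = 0.2·0.6400 / (0.2·0.6400 + 0.85·0.3600) ≈ 0.2949
After 'quiet': P(compromised) = 0.2·0.2949 / (0.2·0.2949 + 0.85·0.7051) ≈ 0.0896
After 'alert': P(compromised) = 0.8·0.0896 / (0.8·0.0896 + 0.15·0.9104) ≈ 0.3442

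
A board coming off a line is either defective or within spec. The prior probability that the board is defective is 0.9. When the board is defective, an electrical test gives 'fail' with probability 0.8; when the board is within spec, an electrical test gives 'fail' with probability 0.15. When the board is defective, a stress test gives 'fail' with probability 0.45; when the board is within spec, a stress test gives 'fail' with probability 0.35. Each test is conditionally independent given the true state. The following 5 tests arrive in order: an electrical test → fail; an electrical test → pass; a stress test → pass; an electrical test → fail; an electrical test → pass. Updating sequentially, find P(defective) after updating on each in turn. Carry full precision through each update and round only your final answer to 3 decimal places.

Apply Bayes' rule sequentially, carrying P(defective) forward.
After an electrical test='fail': P(defective) = 0.8·0.9000 / (0.8·0.9000 + 0.15·0.1000) ≈ 0.9796
After an electrical test='pass': P(defective) = 0.2·0.9796 / (0.2·0.9796 + 0.85·0.0204) ≈ 0.9187
After a stress test='pass': P(defective) = 0.55·0.9187 / (0.55·0.9187 + 0.65·0.0813) ≈ 0.9053
After an electrical test='fail': P(defective) = 0.8·0.9053 / (0.8·0.9053 + 0.15·0.0947) ≈ 0.9808
After an electrical test='pass': P(defective) = 0.2·0.9808 / (0.2·0.9808 + 0.85·0.0192) ≈ 0.9230

0.923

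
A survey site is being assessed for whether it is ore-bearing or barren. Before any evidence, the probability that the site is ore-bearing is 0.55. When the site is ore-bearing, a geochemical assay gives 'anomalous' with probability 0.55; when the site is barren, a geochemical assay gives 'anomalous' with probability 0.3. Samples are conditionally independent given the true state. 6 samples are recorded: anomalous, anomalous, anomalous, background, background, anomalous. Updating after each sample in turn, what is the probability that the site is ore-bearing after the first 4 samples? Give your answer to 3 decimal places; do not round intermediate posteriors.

0.829

After 'anomalous': P(ore) = 0.55·0.5500 / (0.55·0.5500 + 0.3·0.4500) ≈ 0.6914
After 'anomalous': P(ore) = 0.55·0.6914 / (0.55·0.6914 + 0.3·0.3086) ≈ 0.8042
After 'anomalous': P(ore) = 0.55·0.8042 / (0.55·0.8042 + 0.3·0.1958) ≈ 0.8828
After 'background': P(ore) = 0.45·0.8828 / (0.45·0.8828 + 0.7·0.1172) ≈ 0.8288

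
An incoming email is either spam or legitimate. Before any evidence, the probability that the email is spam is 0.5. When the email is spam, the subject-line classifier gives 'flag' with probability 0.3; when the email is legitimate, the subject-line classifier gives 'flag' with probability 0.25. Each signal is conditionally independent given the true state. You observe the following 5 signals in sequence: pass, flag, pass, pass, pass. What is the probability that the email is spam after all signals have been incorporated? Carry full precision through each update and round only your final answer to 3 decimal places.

After 'pass': P(spam) = 0.7·0.5000 / (0.7·0.5000 + 0.75·0.5000) ≈ 0.4828
After 'flag': P(spam) = 0.3·0.4828 / (0.3·0.4828 + 0.25·0.5172) ≈ 0.5283
After 'pass': P(spam) = 0.7·0.5283 / (0.7·0.5283 + 0.75·0.4717) ≈ 0.5111
After 'pass': P(spam) = 0.7·0.5111 / (0.7·0.5111 + 0.75·0.4889) ≈ 0.4938
After 'pass': P(spam) = 0.7·0.4938 / (0.7·0.4938 + 0.75·0.5062) ≈ 0.4766

0.477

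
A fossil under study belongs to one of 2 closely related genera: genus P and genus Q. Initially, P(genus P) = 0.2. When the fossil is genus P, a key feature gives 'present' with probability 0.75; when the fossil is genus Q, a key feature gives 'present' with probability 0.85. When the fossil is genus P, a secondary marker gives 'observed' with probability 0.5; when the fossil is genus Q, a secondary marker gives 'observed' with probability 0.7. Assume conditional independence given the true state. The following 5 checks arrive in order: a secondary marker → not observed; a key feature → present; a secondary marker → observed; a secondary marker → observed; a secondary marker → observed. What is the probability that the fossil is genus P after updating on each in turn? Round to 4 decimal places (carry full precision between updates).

0.1182

After a secondary marker='not observed': P(genus P) = 0.5·0.2000 / (0.5·0.2000 + 0.3·0.8000) ≈ 0.2941
After a key feature='present': P(genus P) = 0.75·0.2941 / (0.75·0.2941 + 0.85·0.7059) ≈ 0.2688
After a secondary marker='observed': P(genus P) = 0.5·0.2688 / (0.5·0.2688 + 0.7·0.7312) ≈ 0.2080
After a secondary marker='observed': P(genus P) = 0.5·0.2080 / (0.5·0.2080 + 0.7·0.7920) ≈ 0.1579
After a secondary marker='observed': P(genus P) = 0.5·0.1579 / (0.5·0.1579 + 0.7·0.8421) ≈ 0.1182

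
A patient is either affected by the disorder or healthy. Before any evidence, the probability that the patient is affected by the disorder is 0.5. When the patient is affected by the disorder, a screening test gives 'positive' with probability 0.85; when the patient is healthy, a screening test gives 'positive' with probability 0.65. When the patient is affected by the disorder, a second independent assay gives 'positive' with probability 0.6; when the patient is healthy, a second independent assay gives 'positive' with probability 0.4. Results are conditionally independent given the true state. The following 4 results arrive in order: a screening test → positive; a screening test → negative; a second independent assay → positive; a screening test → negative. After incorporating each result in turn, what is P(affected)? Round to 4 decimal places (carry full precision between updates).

0.2649

After a screening test='positive': P(affected) = 0.85·0.5000 / (0.85·0.5000 + 0.65·0.5000) ≈ 0.5667
After a screening test='negative': P(affected) = 0.15·0.5667 / (0.15·0.5667 + 0.35·0.4333) ≈ 0.3592
After a second independent assay='positive': P(affected) = 0.6·0.3592 / (0.6·0.3592 + 0.4·0.6408) ≈ 0.4567
After a screening test='negative': P(affected) = 0.15·0.4567 / (0.15·0.4567 + 0.35·0.5433) ≈ 0.2649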